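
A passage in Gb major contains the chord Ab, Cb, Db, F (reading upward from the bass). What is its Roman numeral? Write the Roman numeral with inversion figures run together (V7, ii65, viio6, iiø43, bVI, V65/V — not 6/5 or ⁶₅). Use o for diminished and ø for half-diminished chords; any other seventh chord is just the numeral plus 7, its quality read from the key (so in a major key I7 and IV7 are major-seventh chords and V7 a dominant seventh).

V43

The pitches Db-F-Ab-Cb form a dominant seventh chord rooted on Db.
In Gb major, Db is the dominant; the diatonic dominant seventh chord there is V7.
With Ab in the bass the chord is in second inversion, so the figured bass is 43.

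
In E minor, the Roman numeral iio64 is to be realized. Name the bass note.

C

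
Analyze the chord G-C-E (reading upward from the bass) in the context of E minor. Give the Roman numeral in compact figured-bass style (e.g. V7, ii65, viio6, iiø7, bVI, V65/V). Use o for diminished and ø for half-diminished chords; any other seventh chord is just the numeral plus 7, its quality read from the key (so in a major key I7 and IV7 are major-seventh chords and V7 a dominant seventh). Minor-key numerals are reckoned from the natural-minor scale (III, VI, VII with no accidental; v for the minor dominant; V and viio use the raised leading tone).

VI64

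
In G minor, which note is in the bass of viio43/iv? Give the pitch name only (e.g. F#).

F

The applied chord viio43/iv is rooted on B: B-D-F-Ab.
The figure 43 means second inversion — the fifth is in the bass.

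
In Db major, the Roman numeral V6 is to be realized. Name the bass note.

V in Db major has root Ab; the chord is Ab-C-Eb.
The figure 6 means first inversion — the third is in the bass.

C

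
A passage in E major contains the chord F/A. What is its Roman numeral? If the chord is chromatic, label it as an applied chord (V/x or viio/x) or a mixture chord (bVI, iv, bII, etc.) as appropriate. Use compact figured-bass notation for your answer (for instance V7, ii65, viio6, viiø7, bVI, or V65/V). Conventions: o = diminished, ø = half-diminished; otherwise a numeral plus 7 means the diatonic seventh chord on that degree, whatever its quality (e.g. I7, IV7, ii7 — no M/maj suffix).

The pitches F-A-C form a major triad rooted on F.
F is the lowered second degree of E major (diatonic 2 would be F#). This is the Neapolitan sixth — a major triad on the lowered second degree, here in its customary first inversion.
With A in the bass the chord is in first inversion, so the figured bass is 6.

bII6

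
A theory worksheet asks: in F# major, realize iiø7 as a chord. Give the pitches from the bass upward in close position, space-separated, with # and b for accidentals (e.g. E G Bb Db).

G# B D F#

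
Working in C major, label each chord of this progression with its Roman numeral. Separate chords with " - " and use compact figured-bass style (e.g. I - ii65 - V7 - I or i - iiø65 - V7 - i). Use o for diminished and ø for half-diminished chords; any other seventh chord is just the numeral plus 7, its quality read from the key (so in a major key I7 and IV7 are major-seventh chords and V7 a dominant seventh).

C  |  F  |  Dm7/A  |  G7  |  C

C: root C is the tonic; major triad there is I.
F: root F is the subdominant; major triad there is IV.
Dm7/A: minor seventh chord on D = scale degree 2 → ii43.
G7 has root G, degree 5 in C major, so V7.
C has root C, degree 1 in C major, so I.

I - IV - ii43 - V7 - I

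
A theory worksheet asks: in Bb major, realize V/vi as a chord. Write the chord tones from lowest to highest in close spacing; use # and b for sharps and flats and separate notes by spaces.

D F# A

V/vi is a secondary dominant — the dominant triad of vi. vi in Bb major is G, so the applied chord's root is D, a perfect fifth above.
Building a major triad on D gives D-F#-A.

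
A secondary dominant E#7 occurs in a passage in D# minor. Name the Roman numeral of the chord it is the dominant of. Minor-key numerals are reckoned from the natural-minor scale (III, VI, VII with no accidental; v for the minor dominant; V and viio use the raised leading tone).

V

The chord is a dominant seventh chord on E#.
A dominant resolves down a perfect fifth: E# → A#. In D# minor, A# is scale degree 5, i.e. V.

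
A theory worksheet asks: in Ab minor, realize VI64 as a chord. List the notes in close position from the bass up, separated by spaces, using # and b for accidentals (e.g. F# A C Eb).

The numeral's case and figure indicate a major triad. In Ab minor its root, the sixth degree, is Fb.
Stacking thirds from Fb gives Fb-Ab-Cb.
The figured bass 64 indicates second inversion, placing the fifth (Cb) in the bass: Cb-Fb-Ab.

Cb Fb Ab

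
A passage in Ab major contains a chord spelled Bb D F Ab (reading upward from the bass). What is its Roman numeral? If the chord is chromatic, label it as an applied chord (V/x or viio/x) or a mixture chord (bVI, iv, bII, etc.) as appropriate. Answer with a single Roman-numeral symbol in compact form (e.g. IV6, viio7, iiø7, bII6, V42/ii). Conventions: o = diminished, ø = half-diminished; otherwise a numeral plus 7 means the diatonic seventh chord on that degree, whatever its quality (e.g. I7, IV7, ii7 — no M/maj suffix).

The pitches Bb-D-F-Ab form a dominant seventh chord rooted on Bb.
Bb is not a diatonic chord root with this quality in Ab major, but it lies a perfect fifth above Eb (V), so the chord functions as an applied dominant of V.

V7/V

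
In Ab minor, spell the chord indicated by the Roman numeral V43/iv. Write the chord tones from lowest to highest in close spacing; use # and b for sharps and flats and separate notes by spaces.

The slash means an applied dominant: we want the dominant of iv. In Ab minor, iv is Db minor, and its dominant is built on Ab.
Building a dominant seventh chord on Ab gives Ab-C-Eb-Gb.
With the 43 figure the chord is in second inversion; from the bass Eb upward in close position it reads Eb-Gb-Ab-C.

Eb Gb Ab C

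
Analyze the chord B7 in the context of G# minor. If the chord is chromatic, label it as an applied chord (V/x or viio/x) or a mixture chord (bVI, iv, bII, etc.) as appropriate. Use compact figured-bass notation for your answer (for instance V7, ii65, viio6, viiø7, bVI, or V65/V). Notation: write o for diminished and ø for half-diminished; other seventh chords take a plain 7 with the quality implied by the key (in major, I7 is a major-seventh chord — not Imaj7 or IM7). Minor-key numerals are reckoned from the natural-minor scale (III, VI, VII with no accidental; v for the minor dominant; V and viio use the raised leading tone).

V7/VI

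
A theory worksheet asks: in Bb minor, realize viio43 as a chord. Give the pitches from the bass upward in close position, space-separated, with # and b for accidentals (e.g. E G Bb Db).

In Bb minor, the leading-tone chord is built on the raised seventh degree, A.
Stacking thirds from A gives A-C-Eb-Gb.
The figured bass 43 indicates second inversion, placing the fifth (Eb) in the bass: Eb-Gb-A-C.

Eb Gb A C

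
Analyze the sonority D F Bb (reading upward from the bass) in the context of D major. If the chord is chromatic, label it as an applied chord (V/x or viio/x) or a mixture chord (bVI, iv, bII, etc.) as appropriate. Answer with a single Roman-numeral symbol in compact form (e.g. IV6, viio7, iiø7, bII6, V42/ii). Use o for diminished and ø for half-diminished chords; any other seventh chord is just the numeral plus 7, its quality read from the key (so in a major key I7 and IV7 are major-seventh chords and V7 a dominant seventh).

bVI6

Stacked in thirds the chord is Bb-D-F: a major triad on Bb.
Bb is the lowered sixth degree of D major (diatonic 6 would be B). This is a major triad on the lowered sixth degree, borrowed from the parallel minor.
With D in the bass the chord is in first inversion, so the figured bass is 6.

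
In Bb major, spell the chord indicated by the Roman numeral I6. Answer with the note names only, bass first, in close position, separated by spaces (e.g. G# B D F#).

D F Bb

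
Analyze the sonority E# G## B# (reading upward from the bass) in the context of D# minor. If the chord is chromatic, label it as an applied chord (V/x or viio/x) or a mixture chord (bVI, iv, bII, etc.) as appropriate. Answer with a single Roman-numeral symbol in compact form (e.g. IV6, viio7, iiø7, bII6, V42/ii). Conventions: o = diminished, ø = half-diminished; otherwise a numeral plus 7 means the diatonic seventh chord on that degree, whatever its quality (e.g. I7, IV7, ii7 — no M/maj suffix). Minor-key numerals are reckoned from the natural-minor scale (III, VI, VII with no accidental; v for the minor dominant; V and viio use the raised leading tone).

V/V

The pitches E#-G##-B# form a major triad rooted on E#.
E# is not a diatonic chord root with this quality in D# minor, but it lies a perfect fifth above A# (V), so the chord functions as an applied dominant of V.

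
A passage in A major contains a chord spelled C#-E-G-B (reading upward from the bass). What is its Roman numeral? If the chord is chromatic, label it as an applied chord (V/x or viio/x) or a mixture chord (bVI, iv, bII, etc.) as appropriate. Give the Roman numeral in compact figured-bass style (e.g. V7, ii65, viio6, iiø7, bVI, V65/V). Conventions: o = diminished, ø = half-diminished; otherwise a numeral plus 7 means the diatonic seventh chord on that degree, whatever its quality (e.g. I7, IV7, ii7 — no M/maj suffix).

viiø7/IV

The pitches C#-E-G-B form a half-diminished seventh chord rooted on C#.
C# sits a half step below D (IV in A major); a diminished chord there is the applied leading-tone chord of IV.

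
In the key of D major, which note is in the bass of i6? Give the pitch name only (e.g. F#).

F

i in D major has root D; the chord is D-F-A.
The figure 6 means first inversion — the third is in the bass.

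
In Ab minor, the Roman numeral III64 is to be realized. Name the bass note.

III in Ab minor has root Cb; the chord is Cb-Eb-Gb.
The figure 64 means second inversion — the fifth is in the bass.

Gb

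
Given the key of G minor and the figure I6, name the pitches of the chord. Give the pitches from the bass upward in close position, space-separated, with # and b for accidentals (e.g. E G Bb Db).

B D G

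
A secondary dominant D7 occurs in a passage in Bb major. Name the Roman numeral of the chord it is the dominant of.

vi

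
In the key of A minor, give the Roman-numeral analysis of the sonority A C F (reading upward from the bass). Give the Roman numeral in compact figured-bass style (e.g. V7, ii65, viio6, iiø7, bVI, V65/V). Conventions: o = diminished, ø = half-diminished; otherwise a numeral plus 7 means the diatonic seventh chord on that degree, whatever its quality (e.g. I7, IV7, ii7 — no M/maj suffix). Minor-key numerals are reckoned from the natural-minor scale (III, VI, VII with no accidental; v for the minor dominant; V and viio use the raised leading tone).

VI6

The pitches F-A-C form a major triad rooted on F.
F is scale degree 6 in A minor, and a major triad on that degree is written VI.
With A in the bass the chord is in first inversion, so the figured bass is 6.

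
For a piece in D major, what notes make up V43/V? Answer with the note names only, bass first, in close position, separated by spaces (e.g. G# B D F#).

B D E G#

V43/V is a secondary dominant — the dominant seventh of V. V in D major is A, so the applied chord's root is E, a perfect fifth above.
Building a dominant seventh chord on E gives E-G#-B-D.
The figured bass 43 indicates second inversion, placing the fifth (B) in the bass: B-D-E-G#.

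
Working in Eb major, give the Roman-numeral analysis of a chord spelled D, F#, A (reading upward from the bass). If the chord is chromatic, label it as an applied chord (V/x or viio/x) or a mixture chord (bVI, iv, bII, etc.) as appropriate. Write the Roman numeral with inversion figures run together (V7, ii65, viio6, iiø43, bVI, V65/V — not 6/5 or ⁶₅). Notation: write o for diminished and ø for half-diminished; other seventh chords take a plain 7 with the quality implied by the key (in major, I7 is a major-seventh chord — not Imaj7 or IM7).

The pitches D-F#-A form a major triad rooted on D.
D is not a diatonic chord root with this quality in Eb major, but it lies a perfect fifth above G (iii), so the chord functions as an applied dominant of iii.

V/iii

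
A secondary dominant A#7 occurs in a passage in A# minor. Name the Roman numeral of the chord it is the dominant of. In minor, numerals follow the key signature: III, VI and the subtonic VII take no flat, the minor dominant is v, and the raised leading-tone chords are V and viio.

iv

The chord is a dominant seventh chord on A#.
A dominant resolves down a perfect fifth: A# → D#. In A# minor, D# is scale degree 4, i.e. iv.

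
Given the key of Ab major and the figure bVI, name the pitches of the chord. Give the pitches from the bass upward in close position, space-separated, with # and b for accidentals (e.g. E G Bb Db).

Fb Ab Cb

bVI is a major triad on the lowered sixth degree, borrowed from the parallel minor. In Ab major that root is Fb.
So the chord is Fb-Ab-Cb, a major triad.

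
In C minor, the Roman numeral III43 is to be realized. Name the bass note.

III in C minor has root Eb; the chord is Eb-G-Bb-D.
The figure 43 means second inversion — the fifth is in the bass.

Bb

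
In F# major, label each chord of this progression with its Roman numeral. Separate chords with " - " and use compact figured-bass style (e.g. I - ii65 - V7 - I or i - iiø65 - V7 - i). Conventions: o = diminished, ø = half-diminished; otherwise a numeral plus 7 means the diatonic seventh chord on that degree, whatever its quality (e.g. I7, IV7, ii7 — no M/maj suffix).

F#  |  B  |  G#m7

I - IV - ii7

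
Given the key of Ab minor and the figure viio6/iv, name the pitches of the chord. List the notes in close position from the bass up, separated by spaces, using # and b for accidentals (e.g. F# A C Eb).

Eb Gb C

viio6/iv is a secondary leading-tone chord. The target iv is Db in Ab minor; the applied chord is rooted a semitone below, on C.
Building a diminished triad on C gives C-Eb-Gb.
The figured bass 6 indicates first inversion, placing the third (Eb) in the bass: Eb-Gb-C.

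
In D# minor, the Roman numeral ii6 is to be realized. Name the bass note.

G#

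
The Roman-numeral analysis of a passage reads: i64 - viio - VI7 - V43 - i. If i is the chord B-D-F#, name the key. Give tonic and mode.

The chord Bm is a minor triad rooted on B; its label is i.
If B is scale degree 1 and the mode makes that degree carry a minor triad, the tonic is B and the mode is minor.

B minor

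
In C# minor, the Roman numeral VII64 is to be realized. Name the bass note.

VII in C# minor has root B; the chord is B-D#-F#.
The figure 64 means second inversion — the fifth is in the bass.

F#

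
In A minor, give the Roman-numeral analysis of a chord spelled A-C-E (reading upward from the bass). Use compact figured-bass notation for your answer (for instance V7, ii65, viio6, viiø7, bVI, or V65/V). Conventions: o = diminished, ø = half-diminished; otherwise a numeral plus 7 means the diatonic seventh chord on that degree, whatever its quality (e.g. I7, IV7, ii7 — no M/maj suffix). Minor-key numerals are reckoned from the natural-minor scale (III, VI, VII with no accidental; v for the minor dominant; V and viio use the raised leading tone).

Stacked in thirds the chord is A-C-E: a minor triad on A.
In A minor, A is the tonic; the diatonic minor triad there is i.

i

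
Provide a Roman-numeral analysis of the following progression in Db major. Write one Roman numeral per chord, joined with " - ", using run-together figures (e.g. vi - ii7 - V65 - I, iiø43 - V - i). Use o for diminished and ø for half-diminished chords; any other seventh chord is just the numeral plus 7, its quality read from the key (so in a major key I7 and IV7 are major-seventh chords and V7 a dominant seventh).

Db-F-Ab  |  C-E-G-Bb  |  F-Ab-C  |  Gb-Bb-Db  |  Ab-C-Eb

I - V7/iii - iii - IV - V

Db-F-Ab has root Db, degree 1 in Db major, so I.
C-E-G-Bb: a dominant seventh chord on C, the applied dominant of iii → V7/iii.
F-Ab-C: root F is the mediant; minor triad there is iii.
Gb-Bb-Db: major triad on Gb = scale degree 4 → IV.
Ab-C-Eb has root Ab, degree 5 in Db major, so V.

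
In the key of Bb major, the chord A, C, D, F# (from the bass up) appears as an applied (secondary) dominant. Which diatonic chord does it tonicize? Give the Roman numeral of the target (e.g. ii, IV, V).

The chord is a dominant seventh chord on D.
A dominant resolves down a perfect fifth: D → G. In Bb major, G is scale degree 6, i.e. vi.

vi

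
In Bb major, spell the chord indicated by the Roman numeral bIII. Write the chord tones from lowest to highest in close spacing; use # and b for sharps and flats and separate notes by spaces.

Db F Ab

bIII is a major triad on the lowered third degree, borrowed from the parallel minor. In Bb major that root is Db.
So the chord is Db-F-Ab, a major triad.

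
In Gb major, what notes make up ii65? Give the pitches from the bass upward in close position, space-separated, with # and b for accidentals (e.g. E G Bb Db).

Cb Eb Gb Ab

In Gb major, the supertonic is Ab, and the diatonic chord built there is a minor seventh chord.
That chord is spelled Ab-Cb-Eb-Gb.
With the 65 figure the chord is in first inversion; from the bass Cb upward in close position it reads Cb-Eb-Gb-Ab.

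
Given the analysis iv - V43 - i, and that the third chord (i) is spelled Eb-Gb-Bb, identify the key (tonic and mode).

The anchor chord is a minor triad on Eb, labeled i.
If Eb is scale degree 1 and the mode makes that degree carry a minor triad, the tonic is Eb and the mode is minor.

Eb minor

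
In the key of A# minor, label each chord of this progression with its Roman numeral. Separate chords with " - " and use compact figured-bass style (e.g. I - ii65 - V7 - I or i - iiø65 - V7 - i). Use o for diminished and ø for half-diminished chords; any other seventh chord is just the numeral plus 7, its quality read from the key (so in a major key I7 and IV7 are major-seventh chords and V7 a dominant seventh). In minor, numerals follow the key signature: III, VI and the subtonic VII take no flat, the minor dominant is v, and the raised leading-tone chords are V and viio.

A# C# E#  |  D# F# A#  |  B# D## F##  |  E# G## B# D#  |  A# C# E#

A#-C#-E#: root A# is the tonic; minor triad there is i.
D#-F#-A#: minor triad on D# = scale degree 4 → iv.
B#-D##-F##: chromatic; B# is V of V, so V/V.
E#-G##-B#-D# has root E#, degree 5 in A# minor, so V7.
A#-C#-E#: root A# is the tonic; minor triad there is i.

i - iv - V/V - V7 - i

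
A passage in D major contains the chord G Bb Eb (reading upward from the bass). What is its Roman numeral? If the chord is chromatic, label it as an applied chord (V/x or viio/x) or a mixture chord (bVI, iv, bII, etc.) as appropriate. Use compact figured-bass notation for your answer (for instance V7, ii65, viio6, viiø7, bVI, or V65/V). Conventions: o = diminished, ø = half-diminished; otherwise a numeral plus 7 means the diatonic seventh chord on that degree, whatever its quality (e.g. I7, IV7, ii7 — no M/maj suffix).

bII6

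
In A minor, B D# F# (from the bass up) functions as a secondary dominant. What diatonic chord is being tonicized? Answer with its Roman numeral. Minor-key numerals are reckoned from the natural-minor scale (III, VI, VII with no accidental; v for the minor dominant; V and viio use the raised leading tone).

V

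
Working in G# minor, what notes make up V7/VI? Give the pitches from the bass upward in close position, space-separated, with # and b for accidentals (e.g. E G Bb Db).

B D# F# A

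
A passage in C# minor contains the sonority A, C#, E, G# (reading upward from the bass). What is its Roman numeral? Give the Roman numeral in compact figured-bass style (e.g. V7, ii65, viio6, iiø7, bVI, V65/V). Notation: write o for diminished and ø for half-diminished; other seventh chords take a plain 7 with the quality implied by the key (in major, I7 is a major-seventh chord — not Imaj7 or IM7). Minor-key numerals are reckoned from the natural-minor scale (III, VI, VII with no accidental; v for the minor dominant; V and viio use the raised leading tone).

Stacked in thirds the chord is A-C#-E-G#: a major seventh chord on A.
In C# minor, A is the submediant; the diatonic major seventh chord there is VI7.

VI7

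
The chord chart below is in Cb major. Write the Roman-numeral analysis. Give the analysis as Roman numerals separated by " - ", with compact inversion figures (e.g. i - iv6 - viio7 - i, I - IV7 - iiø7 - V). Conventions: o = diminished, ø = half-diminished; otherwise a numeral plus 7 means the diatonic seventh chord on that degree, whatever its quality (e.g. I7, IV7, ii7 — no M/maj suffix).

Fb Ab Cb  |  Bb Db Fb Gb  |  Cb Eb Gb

Fb-Ab-Cb: major triad on Fb = scale degree 4 → IV.
Bb-Db-Fb-Gb: dominant seventh chord on Gb = scale degree 5 → V65.
Cb-Eb-Gb: root Cb is the tonic; major triad there is I.

IV - V65 - I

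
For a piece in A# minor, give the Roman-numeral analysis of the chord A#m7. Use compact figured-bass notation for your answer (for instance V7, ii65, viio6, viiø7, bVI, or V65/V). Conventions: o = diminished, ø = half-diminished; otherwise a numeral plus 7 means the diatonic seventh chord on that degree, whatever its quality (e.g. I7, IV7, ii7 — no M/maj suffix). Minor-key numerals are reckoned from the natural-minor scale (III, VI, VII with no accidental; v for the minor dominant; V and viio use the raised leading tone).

i7

The pitches A#-C#-E#-G# form a minor seventh chord rooted on A#.
A# is scale degree 1 in A# minor, and a minor seventh chord on that degree is written i7.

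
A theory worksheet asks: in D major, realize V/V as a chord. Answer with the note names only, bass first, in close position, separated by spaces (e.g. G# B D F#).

E G# B

V/V is a secondary dominant — the dominant triad of V. V in D major is A, so the applied chord's root is E, a perfect fifth above.
Building a major triad on E gives E-G#-B.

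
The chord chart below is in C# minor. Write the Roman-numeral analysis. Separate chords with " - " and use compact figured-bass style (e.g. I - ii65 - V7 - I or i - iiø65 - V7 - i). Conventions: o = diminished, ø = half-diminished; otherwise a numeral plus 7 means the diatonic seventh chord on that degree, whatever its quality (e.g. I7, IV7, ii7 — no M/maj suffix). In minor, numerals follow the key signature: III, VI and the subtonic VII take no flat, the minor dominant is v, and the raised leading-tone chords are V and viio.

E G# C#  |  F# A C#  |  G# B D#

i6 - iv - v

E-G#-C#: minor triad on C# = scale degree 1 → i6.
F#-A-C# has root F#, degree 4 in C# minor, so iv.
G#-B-D#: root G# is the dominant; minor triad there is v.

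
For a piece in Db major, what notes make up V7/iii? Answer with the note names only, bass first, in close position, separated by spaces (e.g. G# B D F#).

The slash means an applied dominant: we want the dominant of iii. In Db major, iii is F minor, and its dominant is built on C.
Building a dominant seventh chord on C gives C-E-G-Bb.

C E G Bb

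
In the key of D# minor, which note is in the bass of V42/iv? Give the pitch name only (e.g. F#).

C#

The applied chord V42/iv is rooted on D#: D#-F##-A#-C#.
The figure 42 means third inversion — the seventh is in the bass.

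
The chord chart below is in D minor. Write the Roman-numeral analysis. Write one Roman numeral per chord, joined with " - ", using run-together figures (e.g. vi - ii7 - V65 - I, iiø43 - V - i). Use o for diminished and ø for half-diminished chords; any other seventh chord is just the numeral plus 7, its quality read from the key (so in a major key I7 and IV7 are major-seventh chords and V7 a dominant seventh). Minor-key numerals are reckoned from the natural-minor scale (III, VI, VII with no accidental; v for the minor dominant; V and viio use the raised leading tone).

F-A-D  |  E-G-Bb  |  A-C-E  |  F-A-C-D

F-A-D: root D is the tonic; minor triad there is i6.
E-G-Bb: diminished triad on E = scale degree 2 → iio.
A-C-E has root A, degree 5 in D minor, so v.
F-A-C-D: minor seventh chord on D = scale degree 1 → i65.

i6 - iio - v - i65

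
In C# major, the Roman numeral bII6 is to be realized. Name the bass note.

F#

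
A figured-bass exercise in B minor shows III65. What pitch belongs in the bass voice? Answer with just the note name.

III in B minor has root D; the chord is D-F#-A-C#.
The figure 65 means first inversion — the third is in the bass.

F#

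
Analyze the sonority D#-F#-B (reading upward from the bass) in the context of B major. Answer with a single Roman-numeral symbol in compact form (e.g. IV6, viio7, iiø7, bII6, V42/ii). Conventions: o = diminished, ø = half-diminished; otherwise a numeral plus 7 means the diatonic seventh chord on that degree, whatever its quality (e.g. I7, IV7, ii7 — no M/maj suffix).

Stacked in thirds the chord is B-D#-F#: a major triad on B.
In B major, B is the tonic; the diatonic major triad there is I.
With D# in the bass the chord is in first inversion, so the figured bass is 6.

I6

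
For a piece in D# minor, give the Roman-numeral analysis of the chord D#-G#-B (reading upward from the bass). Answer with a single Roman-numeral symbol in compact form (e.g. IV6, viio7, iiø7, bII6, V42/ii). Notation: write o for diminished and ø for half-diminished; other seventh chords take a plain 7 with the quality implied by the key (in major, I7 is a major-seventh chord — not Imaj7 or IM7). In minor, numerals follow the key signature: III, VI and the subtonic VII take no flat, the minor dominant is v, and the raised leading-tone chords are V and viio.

Stacked in thirds the chord is G#-B-D#: a minor triad on G#.
In D# minor, G# is the subdominant; the diatonic minor triad there is iv.
With D# in the bass the chord is in second inversion, so the figured bass is 64.

iv64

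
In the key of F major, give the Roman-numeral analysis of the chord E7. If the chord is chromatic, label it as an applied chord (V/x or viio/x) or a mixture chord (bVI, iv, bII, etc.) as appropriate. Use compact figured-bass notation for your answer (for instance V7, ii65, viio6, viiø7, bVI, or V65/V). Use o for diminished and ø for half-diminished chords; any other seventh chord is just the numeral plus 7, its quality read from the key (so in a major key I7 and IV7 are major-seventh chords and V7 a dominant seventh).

The pitches E-G#-B-D form a dominant seventh chord rooted on E.
E is not a diatonic chord root with this quality in F major, but it lies a perfect fifth above A (iii), so the chord functions as an applied dominant of iii.

V7/iii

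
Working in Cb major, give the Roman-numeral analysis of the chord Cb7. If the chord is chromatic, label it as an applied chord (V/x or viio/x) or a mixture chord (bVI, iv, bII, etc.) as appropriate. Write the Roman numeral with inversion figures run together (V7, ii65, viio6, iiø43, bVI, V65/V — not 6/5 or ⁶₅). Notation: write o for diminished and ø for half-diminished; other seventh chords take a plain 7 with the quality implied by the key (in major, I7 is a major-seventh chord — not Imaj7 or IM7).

V7/IV

Stacked in thirds the chord is Cb-Eb-Gb-Bbb: a dominant seventh chord on Cb.
Cb is not a diatonic chord root with this quality in Cb major, but it lies a perfect fifth above Fb (IV), so the chord functions as an applied dominant of IV.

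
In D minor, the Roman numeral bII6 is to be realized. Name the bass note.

bII in D minor has root Eb; the chord is Eb-G-Bb.
The figure 6 means first inversion — the third is in the bass.

G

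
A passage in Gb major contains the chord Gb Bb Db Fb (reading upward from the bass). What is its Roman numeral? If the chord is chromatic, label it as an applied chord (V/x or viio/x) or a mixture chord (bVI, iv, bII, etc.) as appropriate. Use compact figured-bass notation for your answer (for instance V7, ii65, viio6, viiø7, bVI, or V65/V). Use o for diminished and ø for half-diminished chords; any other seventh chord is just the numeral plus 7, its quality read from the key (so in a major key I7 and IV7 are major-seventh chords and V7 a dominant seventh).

V7/IV

Stacked in thirds the chord is Gb-Bb-Db-Fb: a dominant seventh chord on Gb.
Gb is not a diatonic chord root with this quality in Gb major, but it lies a perfect fifth above Cb (IV), so the chord functions as an applied dominant of IV.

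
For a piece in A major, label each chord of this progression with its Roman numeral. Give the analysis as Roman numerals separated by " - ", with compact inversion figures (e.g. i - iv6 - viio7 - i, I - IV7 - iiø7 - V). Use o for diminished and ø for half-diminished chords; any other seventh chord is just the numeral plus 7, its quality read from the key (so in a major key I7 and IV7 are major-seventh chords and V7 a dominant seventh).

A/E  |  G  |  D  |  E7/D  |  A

A/E: root A is the tonic; major triad there is I64.
G is non-diatonic — bVII, a mixture chord from A minor.
D: root D is the subdominant; major triad there is IV.
E7/D: dominant seventh chord on E = scale degree 5 → V42.
A: root A is the tonic; major triad there is I.

I64 - bVII - IV - V42 - I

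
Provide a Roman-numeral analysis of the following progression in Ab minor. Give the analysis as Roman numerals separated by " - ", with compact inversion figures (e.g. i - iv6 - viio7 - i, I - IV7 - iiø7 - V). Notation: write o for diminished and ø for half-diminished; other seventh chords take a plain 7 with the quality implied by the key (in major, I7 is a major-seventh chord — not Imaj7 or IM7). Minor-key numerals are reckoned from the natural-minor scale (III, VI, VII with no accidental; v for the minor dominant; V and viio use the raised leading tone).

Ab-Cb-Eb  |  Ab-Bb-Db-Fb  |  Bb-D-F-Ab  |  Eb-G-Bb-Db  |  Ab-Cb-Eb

i - iiø42 - V7/V - V7 - i

Ab-Cb-Eb: root Ab is the tonic; minor triad there is i.
Ab-Bb-Db-Fb: half-diminished seventh chord on Bb = scale degree 2 → iiø42.
Bb-D-F-Ab is the secondary dominant of V (dominant seventh chord on Bb): V7/V.
Eb-G-Bb-Db: root Eb is the dominant; dominant seventh chord there is V7.
Ab-Cb-Eb: root Ab is the tonic; minor triad there is i.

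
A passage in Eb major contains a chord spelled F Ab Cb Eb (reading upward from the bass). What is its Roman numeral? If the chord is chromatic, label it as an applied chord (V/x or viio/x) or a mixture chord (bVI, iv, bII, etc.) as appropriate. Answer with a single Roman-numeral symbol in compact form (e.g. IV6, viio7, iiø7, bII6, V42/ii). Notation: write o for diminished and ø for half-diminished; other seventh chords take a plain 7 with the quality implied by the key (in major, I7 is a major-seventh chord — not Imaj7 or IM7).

The pitches F-Ab-Cb-Eb form a half-diminished seventh chord rooted on F.
F is the second degree of Eb major. This is the half-diminished supertonic seventh, borrowed from the parallel minor.

iiø7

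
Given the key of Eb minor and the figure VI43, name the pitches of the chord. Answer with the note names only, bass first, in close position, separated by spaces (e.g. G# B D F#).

Gb Bb Cb Eb

In Eb minor, the sixth degree is Cb, and the diatonic chord built there is a major seventh chord.
That chord is spelled Cb-Eb-Gb-Bb.
The figured bass 43 indicates second inversion, placing the fifth (Gb) in the bass: Gb-Bb-Cb-Eb.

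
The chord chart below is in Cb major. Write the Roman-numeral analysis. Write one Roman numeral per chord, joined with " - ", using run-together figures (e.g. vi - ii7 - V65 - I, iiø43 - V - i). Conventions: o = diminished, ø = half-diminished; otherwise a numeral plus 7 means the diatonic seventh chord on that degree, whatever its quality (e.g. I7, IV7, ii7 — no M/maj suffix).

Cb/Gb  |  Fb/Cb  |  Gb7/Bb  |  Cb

Cb/Gb: major triad on Cb = scale degree 1 → I64.
Fb/Cb has root Fb, degree 4 in Cb major, so IV64.
Gb7/Bb has root Gb, degree 5 in Cb major, so V65.
Cb: root Cb is the tonic; major triad there is I.

I64 - IV64 - V65 - I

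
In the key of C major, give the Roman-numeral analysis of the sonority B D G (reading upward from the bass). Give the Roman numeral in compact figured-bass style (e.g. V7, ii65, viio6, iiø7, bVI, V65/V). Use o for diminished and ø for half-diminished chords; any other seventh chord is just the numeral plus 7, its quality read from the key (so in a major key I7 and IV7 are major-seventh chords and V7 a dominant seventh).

V6

The pitches G-B-D form a major triad rooted on G.
G is scale degree 5 in C major, and a major triad on that degree is written V.
With B in the bass the chord is in first inversion, so the figured bass is 6.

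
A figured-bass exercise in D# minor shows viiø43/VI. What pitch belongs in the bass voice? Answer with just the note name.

E

The applied chord viiø43/VI is rooted on A#: A#-C#-E-G#.
The figure 43 means second inversion — the fifth is in the bass.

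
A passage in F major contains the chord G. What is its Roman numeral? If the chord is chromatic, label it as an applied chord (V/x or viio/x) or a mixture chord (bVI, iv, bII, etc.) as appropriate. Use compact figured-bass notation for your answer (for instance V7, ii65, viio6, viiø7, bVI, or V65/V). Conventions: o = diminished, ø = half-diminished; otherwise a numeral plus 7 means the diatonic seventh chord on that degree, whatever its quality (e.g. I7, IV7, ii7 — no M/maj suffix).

Stacked in thirds the chord is G-B-D: a major triad on G.
G is not a diatonic chord root with this quality in F major, but it lies a perfect fifth above C (V), so the chord functions as an applied dominant of V.

V/V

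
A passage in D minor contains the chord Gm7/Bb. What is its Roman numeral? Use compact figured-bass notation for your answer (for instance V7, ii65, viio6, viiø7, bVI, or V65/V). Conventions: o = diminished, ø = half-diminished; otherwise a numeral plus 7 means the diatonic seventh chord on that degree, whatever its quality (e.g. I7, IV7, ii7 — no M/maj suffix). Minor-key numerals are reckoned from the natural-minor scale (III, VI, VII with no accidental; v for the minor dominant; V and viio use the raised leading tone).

iv65

The pitches G-Bb-D-F form a minor seventh chord rooted on G.
In D minor, G is the subdominant; the diatonic minor seventh chord there is iv7.
With Bb in the bass the chord is in first inversion, so the figured bass is 65.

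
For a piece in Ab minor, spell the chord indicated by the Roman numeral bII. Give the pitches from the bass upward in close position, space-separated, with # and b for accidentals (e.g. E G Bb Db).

Bbb Db Fb

bII is the Neapolitan chord — a major triad on the lowered second degree. In Ab minor that root is Bbb.
So the chord is Bbb-Db-Fb, a major triad.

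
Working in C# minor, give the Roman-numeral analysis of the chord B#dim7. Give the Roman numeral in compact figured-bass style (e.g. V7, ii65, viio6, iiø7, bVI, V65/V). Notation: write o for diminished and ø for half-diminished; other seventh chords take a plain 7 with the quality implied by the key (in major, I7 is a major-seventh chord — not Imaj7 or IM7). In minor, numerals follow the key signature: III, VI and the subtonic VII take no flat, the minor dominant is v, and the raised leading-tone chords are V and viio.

The pitches B#-D#-F#-A form a fully diminished seventh chord rooted on B#.
In C# minor, B# is the leading tone; the diatonic fully diminished seventh chord there is viio7.

viio7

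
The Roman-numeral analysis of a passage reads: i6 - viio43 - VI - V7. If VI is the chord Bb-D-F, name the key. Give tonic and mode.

D minor

The chord Bb is a major triad rooted on Bb; its label is VI.
Counting down 5 scale steps from Bb places the tonic on D; a major triad on degree 6 is diatonic only in minor.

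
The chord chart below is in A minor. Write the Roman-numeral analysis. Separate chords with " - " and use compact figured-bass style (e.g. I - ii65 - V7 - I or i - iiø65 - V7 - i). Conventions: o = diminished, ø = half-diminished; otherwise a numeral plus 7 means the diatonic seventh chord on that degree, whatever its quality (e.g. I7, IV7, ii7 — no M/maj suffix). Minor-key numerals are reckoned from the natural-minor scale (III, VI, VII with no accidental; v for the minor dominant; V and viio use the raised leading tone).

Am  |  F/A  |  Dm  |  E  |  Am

i - VI6 - iv - V - i

Am has root A, degree 1 in A minor, so i.
F/A has root F, degree 6 in A minor, so VI6.
Dm has root D, degree 4 in A minor, so iv.
E: root E is the dominant; major triad there is V.
Am: root A is the tonic; minor triad there is i.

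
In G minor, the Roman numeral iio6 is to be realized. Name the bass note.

C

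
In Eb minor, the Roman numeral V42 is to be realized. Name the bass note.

Ab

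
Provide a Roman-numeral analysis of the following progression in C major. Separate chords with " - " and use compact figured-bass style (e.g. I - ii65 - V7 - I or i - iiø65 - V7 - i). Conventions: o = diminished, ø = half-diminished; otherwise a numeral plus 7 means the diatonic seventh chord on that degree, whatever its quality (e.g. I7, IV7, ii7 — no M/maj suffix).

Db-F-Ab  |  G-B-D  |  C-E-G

bII - V - I

Db-F-Ab is non-diatonic — a major triad on the lowered supertonic (Db): the Neapolitan chord, bII.
G-B-D: root G is the dominant; major triad there is V.
C-E-G: major triad on C = scale degree 1 → I.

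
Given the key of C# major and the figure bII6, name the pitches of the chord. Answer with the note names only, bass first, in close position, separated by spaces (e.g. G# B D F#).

F# A D

Scale degree 2 in C# major is D#; lowering it a half step gives D. bII6 is the Neapolitan sixth — a major triad on the lowered second degree, here in its customary first inversion.
So the chord is D-F#-A.
With the 6 figure the chord is in first inversion; from the bass F# upward in close position it reads F#-A-D.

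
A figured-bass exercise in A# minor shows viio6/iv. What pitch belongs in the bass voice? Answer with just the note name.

The applied chord viio6/iv is rooted on C##: C##-E#-G#.
The figure 6 means first inversion — the third is in the bass.

E#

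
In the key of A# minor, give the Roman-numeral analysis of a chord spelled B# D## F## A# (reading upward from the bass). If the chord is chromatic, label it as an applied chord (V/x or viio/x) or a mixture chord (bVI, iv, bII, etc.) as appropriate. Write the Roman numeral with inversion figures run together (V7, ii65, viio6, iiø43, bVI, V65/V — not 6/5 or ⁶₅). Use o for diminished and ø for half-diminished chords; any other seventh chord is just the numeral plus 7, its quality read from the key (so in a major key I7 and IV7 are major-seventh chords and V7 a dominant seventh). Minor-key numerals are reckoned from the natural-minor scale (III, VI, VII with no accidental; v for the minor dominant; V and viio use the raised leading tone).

V7/V

The pitches B#-D##-F##-A# form a dominant seventh chord rooted on B#.
B# is not a diatonic chord root with this quality in A# minor, but it lies a perfect fifth above E# (V), so the chord functions as an applied dominant of V.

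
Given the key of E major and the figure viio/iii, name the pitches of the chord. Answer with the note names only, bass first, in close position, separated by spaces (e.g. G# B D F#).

F## A# C#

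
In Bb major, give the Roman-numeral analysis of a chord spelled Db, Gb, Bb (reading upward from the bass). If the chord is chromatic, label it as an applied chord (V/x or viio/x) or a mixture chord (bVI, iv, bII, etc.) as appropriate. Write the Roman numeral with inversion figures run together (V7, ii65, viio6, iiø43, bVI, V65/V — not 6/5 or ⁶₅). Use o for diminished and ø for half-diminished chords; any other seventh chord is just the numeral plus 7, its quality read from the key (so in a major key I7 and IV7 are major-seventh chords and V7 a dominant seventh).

bVI64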